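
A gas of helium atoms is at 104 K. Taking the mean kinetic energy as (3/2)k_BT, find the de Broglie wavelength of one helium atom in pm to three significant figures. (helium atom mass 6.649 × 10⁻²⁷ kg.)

KE = (3/2)k_BT = 1.5 × 1.381 × 10⁻²³ × 104 = 2.154 × 10⁻²¹ J.
p = √(2mKE) = √(2 × 6.649 × 10⁻²⁷ × 2.154 × 10⁻²¹) = 5.352 × 10⁻²⁴ kg·m/s.
λ = h/p = 1.24 × 10⁻¹⁰ m = 124 pm.

λ = 124 pm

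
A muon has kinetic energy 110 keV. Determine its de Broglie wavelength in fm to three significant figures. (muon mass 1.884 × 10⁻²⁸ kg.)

KE = 110 keV = 1.762 × 10⁻¹⁴ J.
p = √(2mKE) = √(2 × 1.884 × 10⁻²⁸ × 1.762 × 10⁻¹⁴) = 2.577 × 10⁻²¹ kg·m/s.
λ = h/p = 6.626 × 10⁻³⁴ / 2.577 × 10⁻²¹ = 2.57 × 10⁻¹³ m = 257 fm.

λ = 257 fm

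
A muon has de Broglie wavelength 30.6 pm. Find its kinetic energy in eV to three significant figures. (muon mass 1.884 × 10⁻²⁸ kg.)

p = h/λ = 6.626 × 10⁻³⁴ / 3.060 × 10⁻¹¹ = 2.165 × 10⁻²³ kg·m/s.
KE = p²/(2m) = (2.165 × 10⁻²³)² / (2 × 1.884 × 10⁻²⁸) = 1.244 × 10⁻¹⁸ J = 7.77 eV.

KE = 7.77 eV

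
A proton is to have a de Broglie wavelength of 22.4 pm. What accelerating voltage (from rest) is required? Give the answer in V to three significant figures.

p = h/λ = 6.626 × 10⁻³⁴ / 2.240 × 10⁻¹¹ = 2.958 × 10⁻²³ kg·m/s.
KE = p²/(2m) = 2.615 × 10⁻¹⁹ J.
V = KE/e = 2.615 × 10⁻¹⁹ / (1.602 × 10⁻¹⁹) = 1.63 V.

V = 1.63 V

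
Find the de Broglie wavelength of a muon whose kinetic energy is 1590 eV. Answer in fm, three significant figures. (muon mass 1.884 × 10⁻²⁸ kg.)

λ = 2140 fm

KE = 1590 eV = 2.547 × 10⁻¹⁶ J.
p = √(2mKE) = √(2 × 1.884 × 10⁻²⁸ × 2.547 × 10⁻¹⁶) = 3.098 × 10⁻²² kg·m/s.
λ = h/p = 6.626 × 10⁻³⁴ / 3.098 × 10⁻²² = 2.14 × 10⁻¹² m = 2140 fm.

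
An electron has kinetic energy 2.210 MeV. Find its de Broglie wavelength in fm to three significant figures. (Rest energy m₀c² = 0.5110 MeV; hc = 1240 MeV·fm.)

Total energy E = KE + m₀c² = 2.210 + 0.5110 = 2.7210 MeV.
(pc)² = E² − (m₀c²)² = (2.7210)² − (0.5110)² = 7.143 MeV², so pc = 2.673 MeV.
λ = hc/(pc) = 1240 MeV·fm / 2.673 MeV = 464 fm.

λ = 464 fm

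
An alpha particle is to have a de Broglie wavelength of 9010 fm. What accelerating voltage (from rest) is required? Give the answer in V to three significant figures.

V = 1.27 V

p = h/λ = 6.626 × 10⁻³⁴ / 9.010 × 10⁻¹² = 7.354 × 10⁻²³ kg·m/s.
KE = p²/(2m) = 4.069 × 10⁻¹⁹ J.
V = KE/2e = 4.069 × 10⁻¹⁹ / (2 × 1.602 × 10⁻¹⁹) = 1.27 V.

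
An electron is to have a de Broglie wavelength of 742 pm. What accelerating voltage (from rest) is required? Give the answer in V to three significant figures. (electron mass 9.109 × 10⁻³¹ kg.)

V = 2.73 V

p = h/λ = 6.626 × 10⁻³⁴ / 7.420 × 10⁻¹⁰ = 8.930 × 10⁻²⁵ kg·m/s.
KE = p²/(2m) = 4.377 × 10⁻¹⁹ J.
V = KE/e = 4.377 × 10⁻¹⁹ / (1.602 × 10⁻¹⁹) = 2.73 V.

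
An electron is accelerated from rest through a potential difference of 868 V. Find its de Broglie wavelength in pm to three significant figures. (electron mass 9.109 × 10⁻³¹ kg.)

λ = 41.6 pm

KE = eV = 1.602 × 10⁻¹⁹ × 868.0 = 1.391 × 10⁻¹⁶ J.
p = √(2mKE) = √(2 × 9.109 × 10⁻³¹ × 1.391 × 10⁻¹⁶) = 1.592 × 10⁻²³ kg·m/s.
λ = h/p = 6.626 × 10⁻³⁴ / 1.592 × 10⁻²³ = 4.16 × 10⁻¹¹ m = 41.6 pm.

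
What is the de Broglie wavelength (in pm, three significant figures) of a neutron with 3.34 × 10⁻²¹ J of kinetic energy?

λ = 198 pm

p = √(2mKE) = √(2 × 1.675 × 10⁻²⁷ × 3.340 × 10⁻²¹) = 3.345 × 10⁻²⁴ kg·m/s.
λ = h/p = 6.626 × 10⁻³⁴ / 3.345 × 10⁻²⁴ = 1.98 × 10⁻¹⁰ m = 198 pm.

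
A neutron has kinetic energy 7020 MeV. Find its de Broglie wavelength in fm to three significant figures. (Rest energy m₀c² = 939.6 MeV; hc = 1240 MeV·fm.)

Total energy E = KE + m₀c² = 7020 + 939.6 = 7959.6 MeV.
(pc)² = E² − (m₀c²)² = (7959.6)² − (939.6)² = 6.247 × 10⁷ MeV², so pc = 7904 MeV.
λ = hc/(pc) = 1240 MeV·fm / 7904 MeV = 0.157 fm.

λ = 0.157 fm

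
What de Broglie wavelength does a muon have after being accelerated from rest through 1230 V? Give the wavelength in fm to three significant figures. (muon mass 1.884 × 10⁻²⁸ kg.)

KE = eV = 1.602 × 10⁻¹⁹ × 1230 = 1.970 × 10⁻¹⁶ J.
p = √(2mKE) = √(2 × 1.884 × 10⁻²⁸ × 1.970 × 10⁻¹⁶) = 2.725 × 10⁻²² kg·m/s.
λ = h/p = 6.626 × 10⁻³⁴ / 2.725 × 10⁻²² = 2.43 × 10⁻¹² m = 2430 fm.

λ = 2430 fm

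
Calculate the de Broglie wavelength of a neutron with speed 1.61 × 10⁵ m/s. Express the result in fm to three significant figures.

p = mv = 1.675 × 10⁻²⁷ × 1.61 × 10⁵ = 2.697 × 10⁻²² kg·m/s.
λ = h/p = 6.626 × 10⁻³⁴ / 2.697 × 10⁻²² = 2.46 × 10⁻¹² m = 2460 fm.

λ = 2460 fm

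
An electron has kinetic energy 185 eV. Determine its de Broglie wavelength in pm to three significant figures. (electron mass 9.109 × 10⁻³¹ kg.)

λ = 90.2 pm

KE = 185 eV = 2.964 × 10⁻¹⁷ J.
p = √(2mKE) = √(2 × 9.109 × 10⁻³¹ × 2.964 × 10⁻¹⁷) = 7.348 × 10⁻²⁴ kg·m/s.
λ = h/p = 6.626 × 10⁻³⁴ / 7.348 × 10⁻²⁴ = 9.02 × 10⁻¹¹ m = 90.2 pm.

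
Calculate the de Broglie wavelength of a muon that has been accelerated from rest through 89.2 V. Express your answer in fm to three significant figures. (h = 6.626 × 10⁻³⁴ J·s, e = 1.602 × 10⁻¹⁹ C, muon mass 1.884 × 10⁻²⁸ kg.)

λ = 9030 fm

KE = eV = 1.602 × 10⁻¹⁹ × 89.20 = 1.429 × 10⁻¹⁷ J.
p = √(2mKE) = √(2 × 1.884 × 10⁻²⁸ × 1.429 × 10⁻¹⁷) = 7.338 × 10⁻²³ kg·m/s.
λ = h/p = 6.626 × 10⁻³⁴ / 7.338 × 10⁻²³ = 9.03 × 10⁻¹² m = 9030 fm.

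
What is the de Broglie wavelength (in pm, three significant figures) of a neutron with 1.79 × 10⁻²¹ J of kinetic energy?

p = √(2mKE) = √(2 × 1.675 × 10⁻²⁷ × 1.790 × 10⁻²¹) = 2.449 × 10⁻²⁴ kg·m/s.
λ = h/p = 6.626 × 10⁻³⁴ / 2.449 × 10⁻²⁴ = 2.71 × 10⁻¹⁰ m = 271 pm.

λ = 271 pm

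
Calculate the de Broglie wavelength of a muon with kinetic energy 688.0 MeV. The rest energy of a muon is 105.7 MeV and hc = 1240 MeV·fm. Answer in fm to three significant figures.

Total energy E = KE + m₀c² = 688.0 + 105.7 = 793.7 MeV.
(pc)² = E² − (m₀c²)² = (793.7)² − (105.7)² = 6.188 × 10⁵ MeV², so pc = 786.6 MeV.
λ = hc/(pc) = 1240 MeV·fm / 786.6 MeV = 1.58 fm.

λ = 1.58 fm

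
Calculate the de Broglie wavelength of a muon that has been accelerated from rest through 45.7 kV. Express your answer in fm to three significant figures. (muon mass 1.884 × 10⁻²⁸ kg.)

KE = eV = 1.602 × 10⁻¹⁹ × 4.570 × 10⁴ = 7.321 × 10⁻¹⁵ J.
p = √(2mKE) = √(2 × 1.884 × 10⁻²⁸ × 7.321 × 10⁻¹⁵) = 1.661 × 10⁻²¹ kg·m/s.
λ = h/p = 6.626 × 10⁻³⁴ / 1.661 × 10⁻²¹ = 3.99 × 10⁻¹³ m = 399 fm.

λ = 399 fm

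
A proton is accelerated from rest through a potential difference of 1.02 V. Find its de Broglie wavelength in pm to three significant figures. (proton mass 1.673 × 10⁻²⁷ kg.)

λ = 28.3 pm

KE = eV = 1.602 × 10⁻¹⁹ × 1.020 = 1.634 × 10⁻¹⁹ J.
p = √(2mKE) = √(2 × 1.673 × 10⁻²⁷ × 1.634 × 10⁻¹⁹) = 2.338 × 10⁻²³ kg·m/s.
λ = h/p = 6.626 × 10⁻³⁴ / 2.338 × 10⁻²³ = 2.83 × 10⁻¹¹ m = 28.3 pm.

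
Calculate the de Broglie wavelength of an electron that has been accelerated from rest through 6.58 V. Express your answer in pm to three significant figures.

λ = 478 pm

KE = eV = 1.602 × 10⁻¹⁹ × 6.580 = 1.054 × 10⁻¹⁸ J.
p = √(2mKE) = √(2 × 9.109 × 10⁻³¹ × 1.054 × 10⁻¹⁸) = 1.386 × 10⁻²⁴ kg·m/s.
λ = h/p = 6.626 × 10⁻³⁴ / 1.386 × 10⁻²⁴ = 4.78 × 10⁻¹⁰ m = 478 pm.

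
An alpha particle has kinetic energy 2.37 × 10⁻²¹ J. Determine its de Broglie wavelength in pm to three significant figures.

λ = 118 pm

p = √(2mKE) = √(2 × 6.645 × 10⁻²⁷ × 2.370 × 10⁻²¹) = 5.612 × 10⁻²⁴ kg·m/s.
λ = h/p = 6.626 × 10⁻³⁴ / 5.612 × 10⁻²⁴ = 1.18 × 10⁻¹⁰ m = 118 pm.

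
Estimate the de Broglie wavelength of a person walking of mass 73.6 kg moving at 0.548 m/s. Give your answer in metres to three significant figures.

λ = 1.64 × 10⁻³⁵ m

p = mv = 73.6 × 0.548 = 4.033 × 10¹ kg·m/s.
λ = h/p = 6.626 × 10⁻³⁴ / 4.033 × 10¹ = 1.64 × 10⁻³⁵ m.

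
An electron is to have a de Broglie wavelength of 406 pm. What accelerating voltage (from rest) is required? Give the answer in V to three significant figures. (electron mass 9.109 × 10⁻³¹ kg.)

p = h/λ = 6.626 × 10⁻³⁴ / 4.060 × 10⁻¹⁰ = 1.632 × 10⁻²⁴ kg·m/s.
KE = p²/(2m) = 1.462 × 10⁻¹⁸ J.
V = KE/e = 1.462 × 10⁻¹⁸ / (1.602 × 10⁻¹⁹) = 9.13 V.

V = 9.13 V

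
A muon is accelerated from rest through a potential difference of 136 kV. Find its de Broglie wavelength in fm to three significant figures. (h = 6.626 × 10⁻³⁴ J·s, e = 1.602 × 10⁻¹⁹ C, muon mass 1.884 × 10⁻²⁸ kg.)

λ = 231 fm

KE = eV = 1.602 × 10⁻¹⁹ × 1.360 × 10⁵ = 2.179 × 10⁻¹⁴ J.
p = √(2mKE) = √(2 × 1.884 × 10⁻²⁸ × 2.179 × 10⁻¹⁴) = 2.865 × 10⁻²¹ kg·m/s.
λ = h/p = 6.626 × 10⁻³⁴ / 2.865 × 10⁻²¹ = 2.31 × 10⁻¹³ m = 231 fm.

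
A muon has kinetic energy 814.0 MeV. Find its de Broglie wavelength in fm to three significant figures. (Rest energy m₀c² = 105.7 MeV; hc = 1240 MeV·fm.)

λ = 1.36 fm

Total energy E = KE + m₀c² = 814.0 + 105.7 = 919.7 MeV.
(pc)² = E² − (m₀c²)² = (919.7)² − (105.7)² = 8.347 × 10⁵ MeV², so pc = 913.6 MeV.
λ = hc/(pc) = 1240 MeV·fm / 913.6 MeV = 1.36 fm.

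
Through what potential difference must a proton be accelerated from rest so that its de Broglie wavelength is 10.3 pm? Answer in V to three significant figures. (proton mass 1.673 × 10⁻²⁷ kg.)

V = 7.72 V

p = h/λ = 6.626 × 10⁻³⁴ / 1.030 × 10⁻¹¹ = 6.433 × 10⁻²³ kg·m/s.
KE = p²/(2m) = 1.237 × 10⁻¹⁸ J.
V = KE/e = 1.237 × 10⁻¹⁸ / (1.602 × 10⁻¹⁹) = 7.72 V.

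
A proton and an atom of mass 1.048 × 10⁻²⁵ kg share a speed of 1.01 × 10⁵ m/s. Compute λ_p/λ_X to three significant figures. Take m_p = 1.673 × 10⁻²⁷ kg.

At fixed v, p = mv so λ = h/(mv) ∝ 1/m.
λ_p/λ_X = m_X/m_p = 1.048 × 10⁻²⁵/1.673 × 10⁻²⁷ = 62.6.

λ_p/λ_X = 62.6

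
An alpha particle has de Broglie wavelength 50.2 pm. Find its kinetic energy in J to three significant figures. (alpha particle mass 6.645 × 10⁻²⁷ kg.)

KE = 1.31 × 10⁻²⁰ J

p = h/λ = 6.626 × 10⁻³⁴ / 5.020 × 10⁻¹¹ = 1.320 × 10⁻²³ kg·m/s.
KE = p²/(2m) = (1.320 × 10⁻²³)² / (2 × 6.645 × 10⁻²⁷) = 1.311 × 10⁻²⁰ J = 1.31 × 10⁻²⁰ J.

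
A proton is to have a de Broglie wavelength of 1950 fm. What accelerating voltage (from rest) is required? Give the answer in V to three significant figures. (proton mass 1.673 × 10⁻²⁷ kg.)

p = h/λ = 6.626 × 10⁻³⁴ / 1.950 × 10⁻¹² = 3.398 × 10⁻²² kg·m/s.
KE = p²/(2m) = 3.451 × 10⁻¹⁷ J.
V = KE/e = 3.451 × 10⁻¹⁷ / (1.602 × 10⁻¹⁹) = 215 V.

V = 215 V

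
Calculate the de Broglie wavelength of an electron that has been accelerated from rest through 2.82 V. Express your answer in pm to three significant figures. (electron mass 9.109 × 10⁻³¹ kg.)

KE = eV = 1.602 × 10⁻¹⁹ × 2.820 = 4.518 × 10⁻¹⁹ J.
p = √(2mKE) = √(2 × 9.109 × 10⁻³¹ × 4.518 × 10⁻¹⁹) = 9.072 × 10⁻²⁵ kg·m/s.
λ = h/p = 6.626 × 10⁻³⁴ / 9.072 × 10⁻²⁵ = 7.30 × 10⁻¹⁰ m = 730 pm.

λ = 730 pm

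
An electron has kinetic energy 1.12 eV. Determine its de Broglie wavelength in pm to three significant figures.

KE = 1.12 eV = 1.794 × 10⁻¹⁹ J.
p = √(2mKE) = √(2 × 9.109 × 10⁻³¹ × 1.794 × 10⁻¹⁹) = 5.717 × 10⁻²⁵ kg·m/s.
λ = h/p = 6.626 × 10⁻³⁴ / 5.717 × 10⁻²⁵ = 1.16 × 10⁻⁹ m = 1160 pm.

λ = 1160 pm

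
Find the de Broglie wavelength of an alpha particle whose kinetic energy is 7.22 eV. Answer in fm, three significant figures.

λ = 5340 fm

KE = 7.22 eV = 1.157 × 10⁻¹⁸ J.
p = √(2mKE) = √(2 × 6.645 × 10⁻²⁷ × 1.157 × 10⁻¹⁸) = 1.240 × 10⁻²² kg·m/s.
λ = h/p = 6.626 × 10⁻³⁴ / 1.240 × 10⁻²² = 5.34 × 10⁻¹² m = 5340 fm.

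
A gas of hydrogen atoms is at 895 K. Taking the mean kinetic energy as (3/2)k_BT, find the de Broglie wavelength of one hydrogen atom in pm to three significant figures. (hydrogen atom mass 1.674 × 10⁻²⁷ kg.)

KE = (3/2)k_BT = 1.5 × 1.381 × 10⁻²³ × 895 = 1.854 × 10⁻²⁰ J.
p = √(2mKE) = √(2 × 1.674 × 10⁻²⁷ × 1.854 × 10⁻²⁰) = 7.879 × 10⁻²⁴ kg·m/s.
λ = h/p = 8.41 × 10⁻¹¹ m = 84.1 pm.

λ = 84.1 pm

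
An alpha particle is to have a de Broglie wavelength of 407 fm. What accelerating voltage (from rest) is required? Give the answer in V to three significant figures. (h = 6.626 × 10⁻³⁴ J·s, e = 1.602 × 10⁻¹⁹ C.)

V = 622 V

p = h/λ = 6.626 × 10⁻³⁴ / 4.070 × 10⁻¹³ = 1.628 × 10⁻²¹ kg·m/s.
KE = p²/(2m) = 1.994 × 10⁻¹⁶ J.
V = KE/2e = 1.994 × 10⁻¹⁶ / (2 × 1.602 × 10⁻¹⁹) = 622 V.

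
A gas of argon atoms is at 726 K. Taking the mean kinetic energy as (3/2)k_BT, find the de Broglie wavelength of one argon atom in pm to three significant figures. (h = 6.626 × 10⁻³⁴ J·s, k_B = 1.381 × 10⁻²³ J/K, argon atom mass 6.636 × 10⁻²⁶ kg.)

KE = (3/2)k_BT = 1.5 × 1.381 × 10⁻²³ × 726 = 1.504 × 10⁻²⁰ J.
p = √(2mKE) = √(2 × 6.636 × 10⁻²⁶ × 1.504 × 10⁻²⁰) = 4.468 × 10⁻²³ kg·m/s.
λ = h/p = 1.48 × 10⁻¹¹ m = 14.8 pm.

λ = 14.8 pm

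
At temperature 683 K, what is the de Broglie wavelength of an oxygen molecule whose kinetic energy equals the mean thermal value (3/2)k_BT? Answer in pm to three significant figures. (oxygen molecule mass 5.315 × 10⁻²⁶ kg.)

λ = 17.1 pm

KE = (3/2)k_BT = 1.5 × 1.381 × 10⁻²³ × 683 = 1.415 × 10⁻²⁰ J.
p = √(2mKE) = √(2 × 5.315 × 10⁻²⁶ × 1.415 × 10⁻²⁰) = 3.878 × 10⁻²³ kg·m/s.
λ = h/p = 1.71 × 10⁻¹¹ m = 17.1 pm.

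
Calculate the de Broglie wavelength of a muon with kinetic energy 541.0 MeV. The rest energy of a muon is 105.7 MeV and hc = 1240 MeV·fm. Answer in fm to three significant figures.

Total energy E = KE + m₀c² = 541.0 + 105.7 = 646.7 MeV.
(pc)² = E² − (m₀c²)² = (646.7)² − (105.7)² = 4.070 × 10⁵ MeV², so pc = 638.0 MeV.
λ = hc/(pc) = 1240 MeV·fm / 638.0 MeV = 1.94 fm.

λ = 1.94 fm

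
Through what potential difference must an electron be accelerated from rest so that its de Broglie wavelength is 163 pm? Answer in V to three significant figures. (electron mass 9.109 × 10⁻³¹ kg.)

V = 56.6 V

p = h/λ = 6.626 × 10⁻³⁴ / 1.630 × 10⁻¹⁰ = 4.065 × 10⁻²⁴ kg·m/s.
KE = p²/(2m) = 9.070 × 10⁻¹⁸ J.
V = KE/e = 9.070 × 10⁻¹⁸ / (1.602 × 10⁻¹⁹) = 56.6 V.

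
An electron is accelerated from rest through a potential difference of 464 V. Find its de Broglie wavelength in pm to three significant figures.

λ = 56.9 pm

KE = eV = 1.602 × 10⁻¹⁹ × 464.0 = 7.433 × 10⁻¹⁷ J.
p = √(2mKE) = √(2 × 9.109 × 10⁻³¹ × 7.433 × 10⁻¹⁷) = 1.164 × 10⁻²³ kg·m/s.
λ = h/p = 6.626 × 10⁻³⁴ / 1.164 × 10⁻²³ = 5.69 × 10⁻¹¹ m = 56.9 pm.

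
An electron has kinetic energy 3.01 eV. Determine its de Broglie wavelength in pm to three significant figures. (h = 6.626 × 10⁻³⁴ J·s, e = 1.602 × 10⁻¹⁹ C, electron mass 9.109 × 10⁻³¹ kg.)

KE = 3.01 eV = 4.822 × 10⁻¹⁹ J.
p = √(2mKE) = √(2 × 9.109 × 10⁻³¹ × 4.822 × 10⁻¹⁹) = 9.373 × 10⁻²⁵ kg·m/s.
λ = h/p = 6.626 × 10⁻³⁴ / 9.373 × 10⁻²⁵ = 7.07 × 10⁻¹⁰ m = 707 pm.

λ = 707 pm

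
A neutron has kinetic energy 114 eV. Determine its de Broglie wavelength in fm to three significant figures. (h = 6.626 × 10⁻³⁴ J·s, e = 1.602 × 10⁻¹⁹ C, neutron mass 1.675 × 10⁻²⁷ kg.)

KE = 114 eV = 1.826 × 10⁻¹⁷ J.
p = √(2mKE) = √(2 × 1.675 × 10⁻²⁷ × 1.826 × 10⁻¹⁷) = 2.473 × 10⁻²² kg·m/s.
λ = h/p = 6.626 × 10⁻³⁴ / 2.473 × 10⁻²² = 2.68 × 10⁻¹² m = 2680 fm.

λ = 2680 fm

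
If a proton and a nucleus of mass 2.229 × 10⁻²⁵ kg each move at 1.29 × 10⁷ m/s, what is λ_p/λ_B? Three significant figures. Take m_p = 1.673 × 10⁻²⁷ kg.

At fixed v, p = mv so λ = h/(mv) ∝ 1/m.
λ_p/λ_B = m_B/m_p = 2.229 × 10⁻²⁵/1.673 × 10⁻²⁷ = 133.

λ_p/λ_B = 133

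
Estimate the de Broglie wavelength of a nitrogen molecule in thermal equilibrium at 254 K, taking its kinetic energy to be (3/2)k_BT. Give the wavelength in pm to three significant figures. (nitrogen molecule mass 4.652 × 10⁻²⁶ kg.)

λ = 29.9 pm

KE = (3/2)k_BT = 1.5 × 1.381 × 10⁻²³ × 254 = 5.262 × 10⁻²¹ J.
p = √(2mKE) = √(2 × 4.652 × 10⁻²⁶ × 5.262 × 10⁻²¹) = 2.213 × 10⁻²³ kg·m/s.
λ = h/p = 2.99 × 10⁻¹¹ m = 29.9 pm.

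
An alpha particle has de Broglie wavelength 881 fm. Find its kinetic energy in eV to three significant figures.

KE = 266 eV

p = h/λ = 6.626 × 10⁻³⁴ / 8.810 × 10⁻¹³ = 7.521 × 10⁻²² kg·m/s.
KE = p²/(2m) = (7.521 × 10⁻²²)² / (2 × 6.645 × 10⁻²⁷) = 4.256 × 10⁻¹⁷ J = 266 eV.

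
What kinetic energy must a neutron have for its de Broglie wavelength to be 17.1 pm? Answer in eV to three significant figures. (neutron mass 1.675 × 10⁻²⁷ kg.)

p = h/λ = 6.626 × 10⁻³⁴ / 1.710 × 10⁻¹¹ = 3.875 × 10⁻²³ kg·m/s.
KE = p²/(2m) = (3.875 × 10⁻²³)² / (2 × 1.675 × 10⁻²⁷) = 4.482 × 10⁻¹⁹ J = 2.80 eV.

KE = 2.80 eV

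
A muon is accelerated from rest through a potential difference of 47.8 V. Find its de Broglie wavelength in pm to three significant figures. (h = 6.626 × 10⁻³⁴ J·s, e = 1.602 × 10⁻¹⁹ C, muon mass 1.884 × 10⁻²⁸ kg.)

λ = 12.3 pm

KE = eV = 1.602 × 10⁻¹⁹ × 47.80 = 7.658 × 10⁻¹⁸ J.
p = √(2mKE) = √(2 × 1.884 × 10⁻²⁸ × 7.658 × 10⁻¹⁸) = 5.372 × 10⁻²³ kg·m/s.
λ = h/p = 6.626 × 10⁻³⁴ / 5.372 × 10⁻²³ = 1.23 × 10⁻¹¹ m = 12.3 pm.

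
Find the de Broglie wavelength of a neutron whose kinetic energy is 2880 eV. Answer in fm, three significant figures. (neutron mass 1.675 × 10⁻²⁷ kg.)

KE = 2880 eV = 4.614 × 10⁻¹⁶ J.
p = √(2mKE) = √(2 × 1.675 × 10⁻²⁷ × 4.614 × 10⁻¹⁶) = 1.243 × 10⁻²¹ kg·m/s.
λ = h/p = 6.626 × 10⁻³⁴ / 1.243 × 10⁻²¹ = 5.33 × 10⁻¹³ m = 533 fm.

λ = 533 fm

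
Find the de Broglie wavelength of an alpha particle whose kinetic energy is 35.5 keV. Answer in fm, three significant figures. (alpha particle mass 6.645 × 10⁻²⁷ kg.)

λ = 76.2 fm

KE = 35.5 keV = 5.687 × 10⁻¹⁵ J.
p = √(2mKE) = √(2 × 6.645 × 10⁻²⁷ × 5.687 × 10⁻¹⁵) = 8.694 × 10⁻²¹ kg·m/s.
λ = h/p = 6.626 × 10⁻³⁴ / 8.694 × 10⁻²¹ = 7.62 × 10⁻¹⁴ m = 76.2 fm.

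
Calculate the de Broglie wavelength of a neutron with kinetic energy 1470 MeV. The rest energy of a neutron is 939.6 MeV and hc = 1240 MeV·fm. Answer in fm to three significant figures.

Total energy E = KE + m₀c² = 1470 + 939.6 = 2409.6 MeV.
(pc)² = E² − (m₀c²)² = (2409.6)² − (939.6)² = 4.923 × 10⁶ MeV², so pc = 2219 MeV.
λ = hc/(pc) = 1240 MeV·fm / 2219 MeV = 0.559 fm.

λ = 0.559 fm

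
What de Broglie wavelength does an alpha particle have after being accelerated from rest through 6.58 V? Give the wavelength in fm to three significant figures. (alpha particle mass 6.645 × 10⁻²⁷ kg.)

KE = 2eV = 2 × 1.602 × 10⁻¹⁹ × 6.580 = 2.108 × 10⁻¹⁸ J.
p = √(2mKE) = √(2 × 6.645 × 10⁻²⁷ × 2.108 × 10⁻¹⁸) = 1.674 × 10⁻²² kg·m/s.
λ = h/p = 6.626 × 10⁻³⁴ / 1.674 × 10⁻²² = 3.96 × 10⁻¹² m = 3960 fm.

λ = 3960 fm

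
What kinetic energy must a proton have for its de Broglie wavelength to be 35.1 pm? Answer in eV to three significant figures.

p = h/λ = 6.626 × 10⁻³⁴ / 3.510 × 10⁻¹¹ = 1.888 × 10⁻²³ kg·m/s.
KE = p²/(2m) = (1.888 × 10⁻²³)² / (2 × 1.673 × 10⁻²⁷) = 1.065 × 10⁻¹⁹ J = 0.665 eV.

KE = 0.665 eV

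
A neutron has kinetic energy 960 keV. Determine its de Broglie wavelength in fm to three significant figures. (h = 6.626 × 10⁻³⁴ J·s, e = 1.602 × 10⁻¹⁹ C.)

KE = 960 keV = 1.538 × 10⁻¹³ J.
p = √(2mKE) = √(2 × 1.675 × 10⁻²⁷ × 1.538 × 10⁻¹³) = 2.270 × 10⁻²⁰ kg·m/s.
λ = h/p = 6.626 × 10⁻³⁴ / 2.270 × 10⁻²⁰ = 2.92 × 10⁻¹⁴ m = 29.2 fm.

λ = 29.2 fm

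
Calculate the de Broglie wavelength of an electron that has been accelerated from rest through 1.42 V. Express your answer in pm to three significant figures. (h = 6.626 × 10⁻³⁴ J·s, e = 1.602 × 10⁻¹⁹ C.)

KE = eV = 1.602 × 10⁻¹⁹ × 1.420 = 2.275 × 10⁻¹⁹ J.
p = √(2mKE) = √(2 × 9.109 × 10⁻³¹ × 2.275 × 10⁻¹⁹) = 6.438 × 10⁻²⁵ kg·m/s.
λ = h/p = 6.626 × 10⁻³⁴ / 6.438 × 10⁻²⁵ = 1.03 × 10⁻⁹ m = 1030 pm.

λ = 1030 pm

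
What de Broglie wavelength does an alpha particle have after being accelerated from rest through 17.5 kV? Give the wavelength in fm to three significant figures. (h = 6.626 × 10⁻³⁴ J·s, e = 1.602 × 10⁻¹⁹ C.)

KE = 2eV = 2 × 1.602 × 10⁻¹⁹ × 1.750 × 10⁴ = 5.607 × 10⁻¹⁵ J.
p = √(2mKE) = √(2 × 6.645 × 10⁻²⁷ × 5.607 × 10⁻¹⁵) = 8.632 × 10⁻²¹ kg·m/s.
λ = h/p = 6.626 × 10⁻³⁴ / 8.632 × 10⁻²¹ = 7.68 × 10⁻¹⁴ m = 76.8 fm.

λ = 76.8 fm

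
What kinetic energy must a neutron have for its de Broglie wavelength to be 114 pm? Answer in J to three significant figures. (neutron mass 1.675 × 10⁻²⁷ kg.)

KE = 1.01 × 10⁻²⁰ J

p = h/λ = 6.626 × 10⁻³⁴ / 1.140 × 10⁻¹⁰ = 5.812 × 10⁻²⁴ kg·m/s.
KE = p²/(2m) = (5.812 × 10⁻²⁴)² / (2 × 1.675 × 10⁻²⁷) = 1.008 × 10⁻²⁰ J = 1.01 × 10⁻²⁰ J.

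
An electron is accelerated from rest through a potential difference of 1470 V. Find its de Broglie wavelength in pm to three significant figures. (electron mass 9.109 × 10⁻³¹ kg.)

λ = 32.0 pm

KE = eV = 1.602 × 10⁻¹⁹ × 1470 = 2.355 × 10⁻¹⁶ J.
p = √(2mKE) = √(2 × 9.109 × 10⁻³¹ × 2.355 × 10⁻¹⁶) = 2.071 × 10⁻²³ kg·m/s.
λ = h/p = 6.626 × 10⁻³⁴ / 2.071 × 10⁻²³ = 3.20 × 10⁻¹¹ m = 32.0 pm.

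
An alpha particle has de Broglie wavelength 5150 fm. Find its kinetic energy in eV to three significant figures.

KE = 7.78 eV

p = h/λ = 6.626 × 10⁻³⁴ / 5.150 × 10⁻¹² = 1.287 × 10⁻²² kg·m/s.
KE = p²/(2m) = (1.287 × 10⁻²²)² / (2 × 6.645 × 10⁻²⁷) = 1.246 × 10⁻¹⁸ J = 7.78 eV.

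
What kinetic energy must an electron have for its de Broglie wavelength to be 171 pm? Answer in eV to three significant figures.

p = h/λ = 6.626 × 10⁻³⁴ / 1.710 × 10⁻¹⁰ = 3.875 × 10⁻²⁴ kg·m/s.
KE = p²/(2m) = (3.875 × 10⁻²⁴)² / (2 × 9.109 × 10⁻³¹) = 8.242 × 10⁻¹⁸ J = 51.4 eV.

KE = 51.4 eV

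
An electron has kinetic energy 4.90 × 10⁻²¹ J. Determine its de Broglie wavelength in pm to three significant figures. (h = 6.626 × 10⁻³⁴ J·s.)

λ = 7010 pm

p = √(2mKE) = √(2 × 9.109 × 10⁻³¹ × 4.900 × 10⁻²¹) = 9.448 × 10⁻²⁶ kg·m/s.
λ = h/p = 6.626 × 10⁻³⁴ / 9.448 × 10⁻²⁶ = 7.01 × 10⁻⁹ m = 7010 pm.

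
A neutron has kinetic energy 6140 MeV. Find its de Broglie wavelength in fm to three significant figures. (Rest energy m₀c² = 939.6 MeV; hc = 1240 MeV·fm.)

Total energy E = KE + m₀c² = 6140 + 939.6 = 7079.6 MeV.
(pc)² = E² − (m₀c²)² = (7079.6)² − (939.6)² = 4.924 × 10⁷ MeV², so pc = 7017 MeV.
λ = hc/(pc) = 1240 MeV·fm / 7017 MeV = 0.177 fm.

λ = 0.177 fm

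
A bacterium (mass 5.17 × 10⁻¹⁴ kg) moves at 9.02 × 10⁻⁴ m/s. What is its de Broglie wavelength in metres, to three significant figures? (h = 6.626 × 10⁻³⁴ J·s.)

λ = 1.42 × 10⁻¹⁷ m

p = mv = 5.17 × 10⁻¹⁴ × 9.02 × 10⁻⁴ = 4.663 × 10⁻¹⁷ kg·m/s.
λ = h/p = 6.626 × 10⁻³⁴ / 4.663 × 10⁻¹⁷ = 1.42 × 10⁻¹⁷ m.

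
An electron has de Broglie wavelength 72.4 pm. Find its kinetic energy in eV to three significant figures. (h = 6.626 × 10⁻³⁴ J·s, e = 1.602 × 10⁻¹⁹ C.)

p = h/λ = 6.626 × 10⁻³⁴ / 7.240 × 10⁻¹¹ = 9.152 × 10⁻²⁴ kg·m/s.
KE = p²/(2m) = (9.152 × 10⁻²⁴)² / (2 × 9.109 × 10⁻³¹) = 4.598 × 10⁻¹⁷ J = 287 eV.

KE = 287 eV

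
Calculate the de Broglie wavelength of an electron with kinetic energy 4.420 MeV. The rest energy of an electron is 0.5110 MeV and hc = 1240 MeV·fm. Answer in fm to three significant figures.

λ = 253 fm

Total energy E = KE + m₀c² = 4.420 + 0.5110 = 4.9310 MeV.
(pc)² = E² − (m₀c²)² = (4.9310)² − (0.5110)² = 24.05 MeV², so pc = 4.904 MeV.
λ = hc/(pc) = 1240 MeV·fm / 4.904 MeV = 253 fm.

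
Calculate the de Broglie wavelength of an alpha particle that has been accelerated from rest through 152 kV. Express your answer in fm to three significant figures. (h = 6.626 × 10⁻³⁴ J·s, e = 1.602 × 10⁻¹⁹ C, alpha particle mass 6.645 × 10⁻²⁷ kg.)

KE = 2eV = 2 × 1.602 × 10⁻¹⁹ × 1.520 × 10⁵ = 4.870 × 10⁻¹⁴ J.
p = √(2mKE) = √(2 × 6.645 × 10⁻²⁷ × 4.870 × 10⁻¹⁴) = 2.544 × 10⁻²⁰ kg·m/s.
λ = h/p = 6.626 × 10⁻³⁴ / 2.544 × 10⁻²⁰ = 2.60 × 10⁻¹⁴ m = 26.0 fm.

λ = 26.0 fm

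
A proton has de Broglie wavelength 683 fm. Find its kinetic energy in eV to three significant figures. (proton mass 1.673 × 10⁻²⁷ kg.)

p = h/λ = 6.626 × 10⁻³⁴ / 6.830 × 10⁻¹³ = 9.701 × 10⁻²² kg·m/s.
KE = p²/(2m) = (9.701 × 10⁻²²)² / (2 × 1.673 × 10⁻²⁷) = 2.813 × 10⁻¹⁶ J = 1760 eV.

KE = 1760 eV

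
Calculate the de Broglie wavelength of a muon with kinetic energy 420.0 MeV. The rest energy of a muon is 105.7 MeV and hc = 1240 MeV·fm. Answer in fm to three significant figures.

λ = 2.41 fm

Total energy E = KE + m₀c² = 420.0 + 105.7 = 525.7 MeV.
(pc)² = E² − (m₀c²)² = (525.7)² − (105.7)² = 2.652 × 10⁵ MeV², so pc = 515.0 MeV.
λ = hc/(pc) = 1240 MeV·fm / 515.0 MeV = 2.41 fm.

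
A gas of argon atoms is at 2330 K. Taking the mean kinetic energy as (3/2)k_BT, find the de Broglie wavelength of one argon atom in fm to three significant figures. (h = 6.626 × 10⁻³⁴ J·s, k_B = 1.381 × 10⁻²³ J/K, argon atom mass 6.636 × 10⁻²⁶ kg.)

KE = (3/2)k_BT = 1.5 × 1.381 × 10⁻²³ × 2330 = 4.827 × 10⁻²⁰ J.
p = √(2mKE) = √(2 × 6.636 × 10⁻²⁶ × 4.827 × 10⁻²⁰) = 8.004 × 10⁻²³ kg·m/s.
λ = h/p = 8.28 × 10⁻¹² m = 8280 fm.

λ = 8280 fm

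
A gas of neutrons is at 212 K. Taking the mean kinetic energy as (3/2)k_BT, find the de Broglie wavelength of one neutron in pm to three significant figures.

KE = (3/2)k_BT = 1.5 × 1.381 × 10⁻²³ × 212 = 4.392 × 10⁻²¹ J.
p = √(2mKE) = √(2 × 1.675 × 10⁻²⁷ × 4.392 × 10⁻²¹) = 3.836 × 10⁻²⁴ kg·m/s.
λ = h/p = 1.73 × 10⁻¹⁰ m = 173 pm.

λ = 173 pm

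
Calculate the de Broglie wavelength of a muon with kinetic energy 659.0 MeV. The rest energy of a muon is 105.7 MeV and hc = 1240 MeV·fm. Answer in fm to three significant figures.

λ = 1.64 fm

Total energy E = KE + m₀c² = 659.0 + 105.7 = 764.7 MeV.
(pc)² = E² − (m₀c²)² = (764.7)² − (105.7)² = 5.736 × 10⁵ MeV², so pc = 757.4 MeV.
λ = hc/(pc) = 1240 MeV·fm / 757.4 MeV = 1.64 fm.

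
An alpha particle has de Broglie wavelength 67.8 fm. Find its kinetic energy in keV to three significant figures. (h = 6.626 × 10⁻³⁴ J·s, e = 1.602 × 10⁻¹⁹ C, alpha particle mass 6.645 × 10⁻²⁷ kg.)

p = h/λ = 6.626 × 10⁻³⁴ / 6.780 × 10⁻¹⁴ = 9.773 × 10⁻²¹ kg·m/s.
KE = p²/(2m) = (9.773 × 10⁻²¹)² / (2 × 6.645 × 10⁻²⁷) = 7.187 × 10⁻¹⁵ J = 44.9 keV.

KE = 44.9 keV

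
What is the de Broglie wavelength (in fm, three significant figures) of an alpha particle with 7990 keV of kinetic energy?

KE = 7990 keV = 1.280 × 10⁻¹² J.
p = √(2mKE) = √(2 × 6.645 × 10⁻²⁷ × 1.280 × 10⁻¹²) = 1.304 × 10⁻¹⁹ kg·m/s.
λ = h/p = 6.626 × 10⁻³⁴ / 1.304 × 10⁻¹⁹ = 5.08 × 10⁻¹⁵ m = 5.08 fm.

λ = 5.08 fm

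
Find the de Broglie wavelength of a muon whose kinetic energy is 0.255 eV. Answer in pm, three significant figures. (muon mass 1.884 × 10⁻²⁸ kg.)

KE = 0.255 eV = 4.085 × 10⁻²⁰ J.
p = √(2mKE) = √(2 × 1.884 × 10⁻²⁸ × 4.085 × 10⁻²⁰) = 3.923 × 10⁻²⁴ kg·m/s.
λ = h/p = 6.626 × 10⁻³⁴ / 3.923 × 10⁻²⁴ = 1.69 × 10⁻¹⁰ m = 169 pm.

λ = 169 pm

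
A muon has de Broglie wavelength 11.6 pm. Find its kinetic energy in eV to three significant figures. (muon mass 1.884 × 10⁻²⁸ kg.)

KE = 54.1 eV

p = h/λ = 6.626 × 10⁻³⁴ / 1.160 × 10⁻¹¹ = 5.712 × 10⁻²³ kg·m/s.
KE = p²/(2m) = (5.712 × 10⁻²³)² / (2 × 1.884 × 10⁻²⁸) = 8.659 × 10⁻¹⁸ J = 54.1 eV.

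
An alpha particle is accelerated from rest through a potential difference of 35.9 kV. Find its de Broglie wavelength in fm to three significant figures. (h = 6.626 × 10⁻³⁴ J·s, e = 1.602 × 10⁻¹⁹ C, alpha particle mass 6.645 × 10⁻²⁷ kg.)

KE = 2eV = 2 × 1.602 × 10⁻¹⁹ × 3.590 × 10⁴ = 1.150 × 10⁻¹⁴ J.
p = √(2mKE) = √(2 × 6.645 × 10⁻²⁷ × 1.150 × 10⁻¹⁴) = 1.236 × 10⁻²⁰ kg·m/s.
λ = h/p = 6.626 × 10⁻³⁴ / 1.236 × 10⁻²⁰ = 5.36 × 10⁻¹⁴ m = 53.6 fm.

λ = 53.6 fm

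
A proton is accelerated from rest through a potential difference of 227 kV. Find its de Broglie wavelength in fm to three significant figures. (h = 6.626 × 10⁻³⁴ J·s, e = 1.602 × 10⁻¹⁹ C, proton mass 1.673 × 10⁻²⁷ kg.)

λ = 60.1 fm

KE = eV = 1.602 × 10⁻¹⁹ × 2.270 × 10⁵ = 3.637 × 10⁻¹⁴ J.
p = √(2mKE) = √(2 × 1.673 × 10⁻²⁷ × 3.637 × 10⁻¹⁴) = 1.103 × 10⁻²⁰ kg·m/s.
λ = h/p = 6.626 × 10⁻³⁴ / 1.103 × 10⁻²⁰ = 6.01 × 10⁻¹⁴ m = 60.1 fm.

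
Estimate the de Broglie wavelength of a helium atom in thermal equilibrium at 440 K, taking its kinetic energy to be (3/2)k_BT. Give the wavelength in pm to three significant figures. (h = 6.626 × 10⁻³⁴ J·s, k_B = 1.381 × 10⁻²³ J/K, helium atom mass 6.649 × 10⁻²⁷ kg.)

λ = 60.2 pm

KE = (3/2)k_BT = 1.5 × 1.381 × 10⁻²³ × 440 = 9.115 × 10⁻²¹ J.
p = √(2mKE) = √(2 × 6.649 × 10⁻²⁷ × 9.115 × 10⁻²¹) = 1.101 × 10⁻²³ kg·m/s.
λ = h/p = 6.02 × 10⁻¹¹ m = 60.2 pm.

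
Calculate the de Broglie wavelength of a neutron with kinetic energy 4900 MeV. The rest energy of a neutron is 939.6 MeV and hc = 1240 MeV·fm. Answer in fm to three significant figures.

λ = 0.215 fm

Total energy E = KE + m₀c² = 4900 + 939.6 = 5839.6 MeV.
(pc)² = E² − (m₀c²)² = (5839.6)² − (939.6)² = 3.322 × 10⁷ MeV², so pc = 5764 MeV.
λ = hc/(pc) = 1240 MeV·fm / 5764 MeV = 0.215 fm.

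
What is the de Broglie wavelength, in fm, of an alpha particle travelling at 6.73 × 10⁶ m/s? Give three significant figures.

p = mv = 6.645 × 10⁻²⁷ × 6.73 × 10⁶ = 4.472 × 10⁻²⁰ kg·m/s.
λ = h/p = 6.626 × 10⁻³⁴ / 4.472 × 10⁻²⁰ = 1.48 × 10⁻¹⁴ m = 14.8 fm.

λ = 14.8 fm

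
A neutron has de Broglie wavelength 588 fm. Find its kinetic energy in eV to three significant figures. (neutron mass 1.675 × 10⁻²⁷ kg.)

KE = 2370 eV

p = h/λ = 6.626 × 10⁻³⁴ / 5.880 × 10⁻¹³ = 1.127 × 10⁻²¹ kg·m/s.
KE = p²/(2m) = (1.127 × 10⁻²¹)² / (2 × 1.675 × 10⁻²⁷) = 3.791 × 10⁻¹⁶ J = 2370 eV.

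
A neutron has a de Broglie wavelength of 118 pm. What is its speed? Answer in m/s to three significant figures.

p = h/λ = 6.626 × 10⁻³⁴ / 1.180 × 10⁻¹⁰ = 5.615 × 10⁻²⁴ kg·m/s.
v = p/m = 5.615 × 10⁻²⁴ / 1.675 × 10⁻²⁷ = 3.35 × 10³ m/s = 3350 m/s.

v = 3350 m/s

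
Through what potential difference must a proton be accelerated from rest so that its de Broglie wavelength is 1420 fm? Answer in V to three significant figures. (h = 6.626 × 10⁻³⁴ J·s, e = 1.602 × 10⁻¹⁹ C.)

p = h/λ = 6.626 × 10⁻³⁴ / 1.420 × 10⁻¹² = 4.666 × 10⁻²² kg·m/s.
KE = p²/(2m) = 6.507 × 10⁻¹⁷ J.
V = KE/e = 6.507 × 10⁻¹⁷ / (1.602 × 10⁻¹⁹) = 406 V.

V = 406 V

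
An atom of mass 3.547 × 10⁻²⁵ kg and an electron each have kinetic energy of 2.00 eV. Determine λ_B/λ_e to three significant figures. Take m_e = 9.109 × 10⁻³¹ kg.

λ_B/λ_e = 1.60 × 10⁻³

At fixed KE, p = √(2mKE) so λ = h/p ∝ 1/√m.
λ_B/λ_e = √(m_e/m_B) = √(9.109 × 10⁻³¹/3.547 × 10⁻²⁵) = √(2.568 × 10⁻⁶) = 1.60 × 10⁻³.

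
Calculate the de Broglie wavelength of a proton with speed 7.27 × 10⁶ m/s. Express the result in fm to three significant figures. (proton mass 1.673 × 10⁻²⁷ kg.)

λ = 54.5 fm

p = mv = 1.673 × 10⁻²⁷ × 7.27 × 10⁶ = 1.216 × 10⁻²⁰ kg·m/s.
λ = h/p = 6.626 × 10⁻³⁴ / 1.216 × 10⁻²⁰ = 5.45 × 10⁻¹⁴ m = 54.5 fm.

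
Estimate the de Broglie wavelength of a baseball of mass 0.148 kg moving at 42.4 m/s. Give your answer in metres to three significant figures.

λ = 1.06 × 10⁻³⁴ m

p = mv = 0.148 × 42.4 = 6.275 kg·m/s.
λ = h/p = 6.626 × 10⁻³⁴ / 6.275 = 1.06 × 10⁻³⁴ m.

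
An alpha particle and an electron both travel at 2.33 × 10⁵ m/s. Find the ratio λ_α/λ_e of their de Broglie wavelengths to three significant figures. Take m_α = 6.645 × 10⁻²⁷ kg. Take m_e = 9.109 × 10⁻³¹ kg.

At fixed v, p = mv so λ = h/(mv) ∝ 1/m.
λ_α/λ_e = m_e/m_α = 9.109 × 10⁻³¹/6.645 × 10⁻²⁷ = 1.37 × 10⁻⁴.

λ_α/λ_e = 1.37 × 10⁻⁴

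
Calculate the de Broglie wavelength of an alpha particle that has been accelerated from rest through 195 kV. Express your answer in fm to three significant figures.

λ = 23.0 fm

KE = 2eV = 2 × 1.602 × 10⁻¹⁹ × 1.950 × 10⁵ = 6.248 × 10⁻¹⁴ J.
p = √(2mKE) = √(2 × 6.645 × 10⁻²⁷ × 6.248 × 10⁻¹⁴) = 2.882 × 10⁻²⁰ kg·m/s.
λ = h/p = 6.626 × 10⁻³⁴ / 2.882 × 10⁻²⁰ = 2.30 × 10⁻¹⁴ m = 23.0 fm.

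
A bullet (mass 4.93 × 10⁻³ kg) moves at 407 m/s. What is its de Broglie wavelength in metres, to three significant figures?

λ = 3.30 × 10⁻³⁴ m

p = mv = 4.93 × 10⁻³ × 407 = 2.007 kg·m/s.
λ = h/p = 6.626 × 10⁻³⁴ / 2.007 = 3.30 × 10⁻³⁴ m.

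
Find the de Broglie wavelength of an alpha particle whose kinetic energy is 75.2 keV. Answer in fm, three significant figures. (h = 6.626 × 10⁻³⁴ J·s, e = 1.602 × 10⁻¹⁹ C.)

KE = 75.2 keV = 1.205 × 10⁻¹⁴ J.
p = √(2mKE) = √(2 × 6.645 × 10⁻²⁷ × 1.205 × 10⁻¹⁴) = 1.265 × 10⁻²⁰ kg·m/s.
λ = h/p = 6.626 × 10⁻³⁴ / 1.265 × 10⁻²⁰ = 5.24 × 10⁻¹⁴ m = 52.4 fm.

λ = 52.4 fm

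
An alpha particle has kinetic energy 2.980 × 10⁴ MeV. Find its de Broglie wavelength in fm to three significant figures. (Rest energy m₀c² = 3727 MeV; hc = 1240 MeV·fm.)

Total energy E = KE + m₀c² = 2.980 × 10⁴ + 3727 = 33527 MeV.
(pc)² = E² − (m₀c²)² = (33527)² − (3727)² = 1.110 × 10⁹ MeV², so pc = 3.332 × 10⁴ MeV.
λ = hc/(pc) = 1240 MeV·fm / 3.332 × 10⁴ MeV = 0.0372 fm.

λ = 0.0372 fm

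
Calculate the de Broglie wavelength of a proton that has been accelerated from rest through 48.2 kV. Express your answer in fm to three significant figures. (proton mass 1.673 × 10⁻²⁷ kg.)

KE = eV = 1.602 × 10⁻¹⁹ × 4.820 × 10⁴ = 7.722 × 10⁻¹⁵ J.
p = √(2mKE) = √(2 × 1.673 × 10⁻²⁷ × 7.722 × 10⁻¹⁵) = 5.083 × 10⁻²¹ kg·m/s.
λ = h/p = 6.626 × 10⁻³⁴ / 5.083 × 10⁻²¹ = 1.30 × 10⁻¹³ m = 130 fm.

λ = 130 fm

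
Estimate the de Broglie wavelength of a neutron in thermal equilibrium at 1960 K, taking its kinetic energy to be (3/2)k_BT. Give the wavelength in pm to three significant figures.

KE = (3/2)k_BT = 1.5 × 1.381 × 10⁻²³ × 1960 = 4.060 × 10⁻²⁰ J.
p = √(2mKE) = √(2 × 1.675 × 10⁻²⁷ × 4.060 × 10⁻²⁰) = 1.166 × 10⁻²³ kg·m/s.
λ = h/p = 5.68 × 10⁻¹¹ m = 56.8 pm.

λ = 56.8 pm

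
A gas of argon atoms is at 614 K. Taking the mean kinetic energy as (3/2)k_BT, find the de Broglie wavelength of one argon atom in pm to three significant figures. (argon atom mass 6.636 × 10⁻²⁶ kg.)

KE = (3/2)k_BT = 1.5 × 1.381 × 10⁻²³ × 614 = 1.272 × 10⁻²⁰ J.
p = √(2mKE) = √(2 × 6.636 × 10⁻²⁶ × 1.272 × 10⁻²⁰) = 4.109 × 10⁻²³ kg·m/s.
λ = h/p = 1.61 × 10⁻¹¹ m = 16.1 pm.

λ = 16.1 pm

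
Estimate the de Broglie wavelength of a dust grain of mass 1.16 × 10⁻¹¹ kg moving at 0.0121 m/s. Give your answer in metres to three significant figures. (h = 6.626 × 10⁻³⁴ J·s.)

p = mv = 1.16 × 10⁻¹¹ × 0.0121 = 1.404 × 10⁻¹³ kg·m/s.
λ = h/p = 6.626 × 10⁻³⁴ / 1.404 × 10⁻¹³ = 4.72 × 10⁻²¹ m.

λ = 4.72 × 10⁻²¹ m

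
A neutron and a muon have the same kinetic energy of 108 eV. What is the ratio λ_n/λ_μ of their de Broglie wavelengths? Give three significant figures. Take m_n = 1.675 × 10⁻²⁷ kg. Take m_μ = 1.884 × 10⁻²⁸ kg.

λ_n/λ_μ = 0.335

At fixed KE, p = √(2mKE) so λ = h/p ∝ 1/√m.
λ_n/λ_μ = √(m_μ/m_n) = √(1.884 × 10⁻²⁸/1.675 × 10⁻²⁷) = √(0.1125) = 0.335.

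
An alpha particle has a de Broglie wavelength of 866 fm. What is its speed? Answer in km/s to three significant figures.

p = h/λ = 6.626 × 10⁻³⁴ / 8.660 × 10⁻¹³ = 7.651 × 10⁻²² kg·m/s.
v = p/m = 7.651 × 10⁻²² / 6.645 × 10⁻²⁷ = 1.15 × 10⁵ m/s = 115 km/s.

v = 115 km/s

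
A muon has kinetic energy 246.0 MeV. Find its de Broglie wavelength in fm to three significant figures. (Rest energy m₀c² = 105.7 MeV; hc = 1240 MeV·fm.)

λ = 3.70 fm

Total energy E = KE + m₀c² = 246.0 + 105.7 = 351.7 MeV.
(pc)² = E² − (m₀c²)² = (351.7)² − (105.7)² = 1.125 × 10⁵ MeV², so pc = 335.4 MeV.
λ = hc/(pc) = 1240 MeV·fm / 335.4 MeV = 3.70 fm.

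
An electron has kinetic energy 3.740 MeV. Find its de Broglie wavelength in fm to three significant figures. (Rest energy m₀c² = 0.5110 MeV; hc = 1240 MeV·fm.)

Total energy E = KE + m₀c² = 3.740 + 0.5110 = 4.2510 MeV.
(pc)² = E² − (m₀c²)² = (4.2510)² − (0.5110)² = 17.81 MeV², so pc = 4.220 MeV.
λ = hc/(pc) = 1240 MeV·fm / 4.220 MeV = 294 fm.

λ = 294 fm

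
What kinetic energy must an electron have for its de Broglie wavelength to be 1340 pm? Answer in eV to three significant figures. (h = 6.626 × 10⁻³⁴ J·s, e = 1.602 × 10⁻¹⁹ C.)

p = h/λ = 6.626 × 10⁻³⁴ / 1.340 × 10⁻⁹ = 4.945 × 10⁻²⁵ kg·m/s.
KE = p²/(2m) = (4.945 × 10⁻²⁵)² / (2 × 9.109 × 10⁻³¹) = 1.342 × 10⁻¹⁹ J = 0.838 eV.

KE = 0.838 eV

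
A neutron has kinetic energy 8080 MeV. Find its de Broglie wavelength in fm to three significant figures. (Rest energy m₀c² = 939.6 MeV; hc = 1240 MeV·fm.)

Total energy E = KE + m₀c² = 8080 + 939.6 = 9019.6 MeV.
(pc)² = E² − (m₀c²)² = (9019.6)² − (939.6)² = 8.047 × 10⁷ MeV², so pc = 8971 MeV.
λ = hc/(pc) = 1240 MeV·fm / 8971 MeV = 0.138 fm.

λ = 0.138 fm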